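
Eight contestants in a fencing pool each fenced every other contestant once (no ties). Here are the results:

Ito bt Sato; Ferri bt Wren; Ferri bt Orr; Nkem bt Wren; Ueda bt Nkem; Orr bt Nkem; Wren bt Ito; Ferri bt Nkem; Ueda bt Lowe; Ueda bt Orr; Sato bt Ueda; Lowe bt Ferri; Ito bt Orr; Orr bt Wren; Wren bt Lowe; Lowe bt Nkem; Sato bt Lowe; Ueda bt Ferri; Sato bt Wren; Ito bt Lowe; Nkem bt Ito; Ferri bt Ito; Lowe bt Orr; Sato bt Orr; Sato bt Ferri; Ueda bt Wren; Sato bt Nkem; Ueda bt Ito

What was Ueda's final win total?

6

Ueda's results: beat Orr, Lowe, Ferri, Wren, Ito, Nkem; lost to Sato.
That is 6 wins.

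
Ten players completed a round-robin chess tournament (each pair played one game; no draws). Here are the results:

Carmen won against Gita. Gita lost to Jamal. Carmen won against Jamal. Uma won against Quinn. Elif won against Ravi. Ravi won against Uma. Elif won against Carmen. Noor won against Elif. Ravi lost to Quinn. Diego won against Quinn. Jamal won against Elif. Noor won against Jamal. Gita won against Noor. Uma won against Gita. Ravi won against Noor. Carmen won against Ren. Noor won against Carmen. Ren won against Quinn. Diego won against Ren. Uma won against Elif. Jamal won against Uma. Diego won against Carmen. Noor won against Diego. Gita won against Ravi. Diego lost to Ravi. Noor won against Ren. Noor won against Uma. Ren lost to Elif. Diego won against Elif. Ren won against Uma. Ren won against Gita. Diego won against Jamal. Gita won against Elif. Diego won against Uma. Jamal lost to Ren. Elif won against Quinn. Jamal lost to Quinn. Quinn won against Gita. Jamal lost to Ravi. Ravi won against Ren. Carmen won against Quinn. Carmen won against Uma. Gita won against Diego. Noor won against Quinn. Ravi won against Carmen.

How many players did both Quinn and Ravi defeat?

1

Quinn beat: Ravi, Gita, Jamal.
Ravi beat: Uma, Noor, Ren, Diego, Carmen, Jamal.
Both beat: Jamal — 1.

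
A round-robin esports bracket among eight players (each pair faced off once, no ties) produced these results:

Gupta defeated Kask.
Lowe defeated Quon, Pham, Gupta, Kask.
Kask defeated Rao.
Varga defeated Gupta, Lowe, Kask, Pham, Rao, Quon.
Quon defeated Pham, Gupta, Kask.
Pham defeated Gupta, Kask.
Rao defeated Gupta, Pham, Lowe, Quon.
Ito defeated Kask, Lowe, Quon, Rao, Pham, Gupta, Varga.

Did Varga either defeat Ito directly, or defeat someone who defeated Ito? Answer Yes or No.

No

Varga did not beat Ito directly.
Varga beat Pham, Lowe, Kask, Quon, Rao, Gupta, but each of them lost to Ito. No two-step path.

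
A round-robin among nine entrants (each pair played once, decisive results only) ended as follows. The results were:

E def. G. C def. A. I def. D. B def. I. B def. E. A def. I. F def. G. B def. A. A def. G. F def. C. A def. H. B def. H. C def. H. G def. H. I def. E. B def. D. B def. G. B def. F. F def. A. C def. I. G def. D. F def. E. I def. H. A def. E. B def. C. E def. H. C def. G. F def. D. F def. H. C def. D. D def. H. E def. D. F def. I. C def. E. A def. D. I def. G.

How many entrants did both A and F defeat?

5

A beat: D, E, G, H, I.
F beat: A, C, D, E, G, H, I.
Both beat: D, E, G, H, I — 5.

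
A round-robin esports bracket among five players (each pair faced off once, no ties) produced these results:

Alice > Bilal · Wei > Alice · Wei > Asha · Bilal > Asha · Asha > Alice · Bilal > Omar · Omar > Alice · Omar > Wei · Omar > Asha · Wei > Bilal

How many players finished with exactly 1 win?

2

Win totals: Alice 1, Omar 3, Asha 1, Bilal 2, Wei 3.
Exactly 1: Alice, Asha — 2 players.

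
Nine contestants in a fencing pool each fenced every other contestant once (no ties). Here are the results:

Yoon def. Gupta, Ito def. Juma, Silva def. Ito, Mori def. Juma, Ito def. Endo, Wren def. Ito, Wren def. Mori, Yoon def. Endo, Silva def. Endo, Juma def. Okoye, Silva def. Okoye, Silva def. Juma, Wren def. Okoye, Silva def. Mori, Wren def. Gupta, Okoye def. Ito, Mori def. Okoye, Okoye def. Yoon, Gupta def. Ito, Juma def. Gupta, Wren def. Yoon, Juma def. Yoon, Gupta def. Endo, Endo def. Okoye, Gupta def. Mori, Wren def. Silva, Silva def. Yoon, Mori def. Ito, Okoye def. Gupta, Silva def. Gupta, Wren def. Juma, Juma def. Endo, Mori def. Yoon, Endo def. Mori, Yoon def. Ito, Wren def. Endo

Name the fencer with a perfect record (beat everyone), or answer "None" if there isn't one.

Wren

Wren has 8 wins out of 8 opponents — a perfect record.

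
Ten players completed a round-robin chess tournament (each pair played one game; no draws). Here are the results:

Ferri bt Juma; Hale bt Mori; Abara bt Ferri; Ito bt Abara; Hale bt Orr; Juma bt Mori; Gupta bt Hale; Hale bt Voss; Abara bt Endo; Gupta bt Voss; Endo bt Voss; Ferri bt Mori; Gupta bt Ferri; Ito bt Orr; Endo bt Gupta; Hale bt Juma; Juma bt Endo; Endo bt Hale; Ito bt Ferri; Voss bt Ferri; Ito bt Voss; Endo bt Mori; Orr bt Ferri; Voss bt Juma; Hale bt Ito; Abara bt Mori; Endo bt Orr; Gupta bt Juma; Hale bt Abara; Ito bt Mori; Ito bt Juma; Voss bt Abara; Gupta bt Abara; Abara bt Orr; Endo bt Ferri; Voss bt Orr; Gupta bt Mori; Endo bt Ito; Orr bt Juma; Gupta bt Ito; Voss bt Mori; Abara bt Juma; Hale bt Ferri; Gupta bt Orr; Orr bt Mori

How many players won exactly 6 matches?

1

Win totals: Orr 3, Juma 2, Endo 7, Mori 0, Ito 6, Voss 5, Hale 7, Abara 5, Gupta 8, Ferri 2.
Exactly 6: Ito — 1 player.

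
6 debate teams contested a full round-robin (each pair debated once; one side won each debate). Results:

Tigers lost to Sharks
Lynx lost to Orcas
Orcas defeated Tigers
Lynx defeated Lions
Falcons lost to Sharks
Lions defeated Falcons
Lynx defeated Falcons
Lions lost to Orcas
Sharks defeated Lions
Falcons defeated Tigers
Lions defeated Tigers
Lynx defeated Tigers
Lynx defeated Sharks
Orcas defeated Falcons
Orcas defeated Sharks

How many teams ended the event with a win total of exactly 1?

Win totals: Falcons 1, Lynx 4, Lions 2, Orcas 5, Tigers 0, Sharks 3.
Exactly 1: Falcons — 1 team.

1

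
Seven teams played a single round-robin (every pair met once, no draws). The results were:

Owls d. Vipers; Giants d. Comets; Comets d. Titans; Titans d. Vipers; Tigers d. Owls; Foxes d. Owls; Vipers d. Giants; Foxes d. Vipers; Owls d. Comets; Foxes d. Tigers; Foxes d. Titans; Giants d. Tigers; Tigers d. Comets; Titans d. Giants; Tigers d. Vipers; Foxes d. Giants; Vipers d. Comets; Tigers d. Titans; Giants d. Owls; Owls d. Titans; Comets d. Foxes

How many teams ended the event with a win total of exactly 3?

2

Win totals: Vipers 2, Titans 2, Comets 2, Giants 3, Owls 3, Tigers 4, Foxes 5.
Exactly 3: Giants, Owls — 2 teams.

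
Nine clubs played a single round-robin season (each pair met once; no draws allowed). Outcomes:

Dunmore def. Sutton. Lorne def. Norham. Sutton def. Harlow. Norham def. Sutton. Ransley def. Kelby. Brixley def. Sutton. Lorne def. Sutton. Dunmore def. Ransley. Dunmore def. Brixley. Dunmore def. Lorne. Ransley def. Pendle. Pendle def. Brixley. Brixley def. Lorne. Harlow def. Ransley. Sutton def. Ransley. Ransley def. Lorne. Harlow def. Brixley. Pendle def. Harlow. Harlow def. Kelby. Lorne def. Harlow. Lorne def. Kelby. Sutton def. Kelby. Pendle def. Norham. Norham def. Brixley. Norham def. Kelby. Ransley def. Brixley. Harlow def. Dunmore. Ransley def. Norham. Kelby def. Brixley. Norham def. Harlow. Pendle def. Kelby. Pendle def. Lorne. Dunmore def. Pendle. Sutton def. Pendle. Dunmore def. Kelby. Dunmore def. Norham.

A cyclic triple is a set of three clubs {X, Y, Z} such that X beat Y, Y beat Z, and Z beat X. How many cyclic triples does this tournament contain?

Win totals: Brixley 2, Kelby 1, Harlow 4, Dunmore 7, Lorne 4, Norham 4, Pendle 5, Sutton 4, Ransley 5.
A club with w wins dominates both others in C(w,2) triples; summing gives 1 + 0 + 6 + 21 + 6 + 6 + 10 + 6 + 10 = 66 transitive triples.
Total triples C(9,3) = 84, so cyclic triples = 84 − 66 = 18.

18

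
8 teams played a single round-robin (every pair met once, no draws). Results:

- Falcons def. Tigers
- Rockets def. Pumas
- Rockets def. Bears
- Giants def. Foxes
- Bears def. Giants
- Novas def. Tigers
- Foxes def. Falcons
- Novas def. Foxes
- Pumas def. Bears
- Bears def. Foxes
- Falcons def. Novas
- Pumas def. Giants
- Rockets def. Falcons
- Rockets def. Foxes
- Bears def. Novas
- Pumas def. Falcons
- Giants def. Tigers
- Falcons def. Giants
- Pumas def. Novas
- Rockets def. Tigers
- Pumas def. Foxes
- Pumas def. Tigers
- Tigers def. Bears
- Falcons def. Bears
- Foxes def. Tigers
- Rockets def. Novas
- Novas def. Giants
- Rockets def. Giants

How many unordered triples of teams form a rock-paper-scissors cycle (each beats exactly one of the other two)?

Win totals: Bears 3, Giants 2, Falcons 4, Pumas 6, Novas 3, Rockets 7, Tigers 1, Foxes 2.
A team with w wins dominates both others in C(w,2) triples; summing gives 3 + 1 + 6 + 15 + 3 + 21 + 0 + 1 = 50 transitive triples.
Total triples C(8,3) = 56, so cyclic triples = 56 − 50 = 6.

6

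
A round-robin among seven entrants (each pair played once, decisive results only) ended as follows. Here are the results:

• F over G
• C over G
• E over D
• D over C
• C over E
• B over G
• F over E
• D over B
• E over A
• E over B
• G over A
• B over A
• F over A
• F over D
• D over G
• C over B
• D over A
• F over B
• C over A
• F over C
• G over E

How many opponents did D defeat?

D's results: beat A, B, C, G; lost to E, F.
That is 4 wins.

4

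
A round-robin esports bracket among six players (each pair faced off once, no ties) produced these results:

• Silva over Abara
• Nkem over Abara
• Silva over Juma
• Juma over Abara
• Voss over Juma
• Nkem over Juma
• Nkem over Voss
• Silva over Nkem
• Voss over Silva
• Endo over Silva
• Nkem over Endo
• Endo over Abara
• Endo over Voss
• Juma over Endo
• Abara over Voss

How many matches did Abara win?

1

Abara's results: beat Voss; lost to Juma, Silva, Endo, Nkem.
That is 1 win.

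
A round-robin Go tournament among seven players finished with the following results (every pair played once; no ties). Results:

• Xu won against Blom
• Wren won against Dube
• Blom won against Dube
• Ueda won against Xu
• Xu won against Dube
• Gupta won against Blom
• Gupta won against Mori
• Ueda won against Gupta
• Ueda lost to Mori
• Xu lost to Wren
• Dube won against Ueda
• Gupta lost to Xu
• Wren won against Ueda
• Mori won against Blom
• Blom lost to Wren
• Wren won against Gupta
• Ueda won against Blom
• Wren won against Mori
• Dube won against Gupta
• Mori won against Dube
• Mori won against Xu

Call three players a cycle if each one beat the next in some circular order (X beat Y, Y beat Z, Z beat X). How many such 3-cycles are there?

Win totals: Xu 3, Wren 6, Gupta 2, Ueda 3, Blom 1, Mori 4, Dube 2.
A player with w wins dominates both others in C(w,2) triples; summing gives 3 + 15 + 1 + 3 + 0 + 6 + 1 = 29 transitive triples.
Total triples C(7,3) = 35, so cyclic triples = 35 − 29 = 6.

6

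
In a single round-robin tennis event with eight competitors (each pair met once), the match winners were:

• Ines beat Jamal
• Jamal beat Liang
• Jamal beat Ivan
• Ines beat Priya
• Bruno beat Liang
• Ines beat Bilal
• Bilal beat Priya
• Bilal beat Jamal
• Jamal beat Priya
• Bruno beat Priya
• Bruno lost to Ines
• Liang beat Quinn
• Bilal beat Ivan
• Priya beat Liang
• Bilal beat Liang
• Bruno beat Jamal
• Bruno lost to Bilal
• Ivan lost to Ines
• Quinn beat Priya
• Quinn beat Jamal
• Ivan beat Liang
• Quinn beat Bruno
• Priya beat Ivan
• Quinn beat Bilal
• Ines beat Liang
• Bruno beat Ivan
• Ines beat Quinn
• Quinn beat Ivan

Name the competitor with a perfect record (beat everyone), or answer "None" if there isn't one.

Ines has 7 wins out of 7 opponents — a perfect record.

Ines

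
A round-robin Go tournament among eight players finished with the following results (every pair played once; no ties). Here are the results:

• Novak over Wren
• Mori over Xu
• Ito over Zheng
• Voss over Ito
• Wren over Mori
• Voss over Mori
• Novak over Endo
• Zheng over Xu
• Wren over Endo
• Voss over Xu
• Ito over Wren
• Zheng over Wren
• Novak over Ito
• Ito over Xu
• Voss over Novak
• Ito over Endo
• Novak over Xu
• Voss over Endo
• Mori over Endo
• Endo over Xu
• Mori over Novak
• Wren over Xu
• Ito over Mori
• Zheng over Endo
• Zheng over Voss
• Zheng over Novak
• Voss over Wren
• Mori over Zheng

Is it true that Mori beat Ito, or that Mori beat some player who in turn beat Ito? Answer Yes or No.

Yes

Mori did not beat Ito directly.
Mori beat Novak, Zheng, Xu, Endo. Of those, Novak beat Ito.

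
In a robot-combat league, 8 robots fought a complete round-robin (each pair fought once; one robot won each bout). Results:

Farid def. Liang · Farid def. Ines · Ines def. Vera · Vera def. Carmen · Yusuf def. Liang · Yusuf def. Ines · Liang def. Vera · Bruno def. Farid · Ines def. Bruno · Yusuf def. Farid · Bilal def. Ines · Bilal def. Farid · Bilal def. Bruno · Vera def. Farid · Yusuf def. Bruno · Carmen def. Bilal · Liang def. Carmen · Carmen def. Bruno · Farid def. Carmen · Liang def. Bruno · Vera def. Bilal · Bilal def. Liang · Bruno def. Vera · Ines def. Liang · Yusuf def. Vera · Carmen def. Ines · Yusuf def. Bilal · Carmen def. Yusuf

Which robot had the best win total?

Yusuf

Win totals: Vera 3, Bruno 2, Ines 3, Yusuf 6, Carmen 4, Farid 3, Bilal 4, Liang 3.
Yusuf leads with 6 wins (next highest: 4).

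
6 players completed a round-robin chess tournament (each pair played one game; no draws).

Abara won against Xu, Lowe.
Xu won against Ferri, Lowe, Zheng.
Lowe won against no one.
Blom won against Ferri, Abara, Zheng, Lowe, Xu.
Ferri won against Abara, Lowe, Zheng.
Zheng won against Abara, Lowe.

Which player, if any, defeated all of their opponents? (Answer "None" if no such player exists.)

Blom has 5 wins out of 5 opponents — a perfect record.

Blom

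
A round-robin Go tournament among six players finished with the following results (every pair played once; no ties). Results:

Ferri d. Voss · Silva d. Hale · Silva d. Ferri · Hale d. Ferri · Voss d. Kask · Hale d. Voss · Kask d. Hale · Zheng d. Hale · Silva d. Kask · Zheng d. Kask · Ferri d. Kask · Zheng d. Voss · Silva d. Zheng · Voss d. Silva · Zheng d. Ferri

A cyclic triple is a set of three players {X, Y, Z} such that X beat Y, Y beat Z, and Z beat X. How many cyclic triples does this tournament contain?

5

Win totals: Ferri 2, Hale 2, Voss 2, Kask 1, Silva 4, Zheng 4.
A player with w wins dominates both others in C(w,2) triples; summing gives 1 + 1 + 1 + 0 + 6 + 6 = 15 transitive triples.
Total triples C(6,3) = 20, so cyclic triples = 20 − 15 = 5.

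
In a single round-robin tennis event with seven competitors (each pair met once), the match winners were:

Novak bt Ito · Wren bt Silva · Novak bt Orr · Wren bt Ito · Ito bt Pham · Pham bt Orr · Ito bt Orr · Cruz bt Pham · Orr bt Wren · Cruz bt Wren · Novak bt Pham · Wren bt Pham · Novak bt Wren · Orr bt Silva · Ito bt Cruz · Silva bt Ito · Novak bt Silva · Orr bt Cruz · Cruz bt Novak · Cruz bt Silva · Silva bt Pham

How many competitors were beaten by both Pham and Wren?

0

Pham beat: Orr.
Wren beat: Ito, Silva, Pham.
No one was beaten by both.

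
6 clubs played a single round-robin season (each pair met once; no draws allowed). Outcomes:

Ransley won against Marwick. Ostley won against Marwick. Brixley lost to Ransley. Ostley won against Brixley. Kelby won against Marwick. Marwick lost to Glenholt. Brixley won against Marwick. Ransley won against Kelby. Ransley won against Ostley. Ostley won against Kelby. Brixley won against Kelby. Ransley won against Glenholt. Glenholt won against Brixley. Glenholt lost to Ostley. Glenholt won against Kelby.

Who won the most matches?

Win totals: Marwick 0, Ransley 5, Glenholt 3, Brixley 2, Kelby 1, Ostley 4.
Ransley leads with 5 wins (next highest: 4).

Ransley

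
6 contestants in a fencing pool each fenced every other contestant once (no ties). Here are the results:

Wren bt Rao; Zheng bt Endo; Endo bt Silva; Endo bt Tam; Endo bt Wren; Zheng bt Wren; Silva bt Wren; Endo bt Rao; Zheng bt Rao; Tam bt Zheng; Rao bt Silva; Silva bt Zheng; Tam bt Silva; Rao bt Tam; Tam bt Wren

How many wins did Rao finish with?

2

Rao's results: beat Tam, Silva; lost to Wren, Endo, Zheng.
That is 2 wins.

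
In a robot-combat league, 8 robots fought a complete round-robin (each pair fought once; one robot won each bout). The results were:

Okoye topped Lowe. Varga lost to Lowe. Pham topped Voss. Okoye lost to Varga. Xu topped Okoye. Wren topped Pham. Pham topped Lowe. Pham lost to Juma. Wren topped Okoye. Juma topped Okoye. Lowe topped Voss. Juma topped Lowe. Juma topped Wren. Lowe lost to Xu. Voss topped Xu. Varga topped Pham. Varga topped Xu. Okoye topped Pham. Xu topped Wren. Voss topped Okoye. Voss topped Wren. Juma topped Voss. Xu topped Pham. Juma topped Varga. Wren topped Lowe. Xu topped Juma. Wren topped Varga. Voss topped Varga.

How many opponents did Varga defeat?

3

Varga's results: beat Okoye, Pham, Xu; lost to Wren, Lowe, Voss, Juma.
That is 3 wins.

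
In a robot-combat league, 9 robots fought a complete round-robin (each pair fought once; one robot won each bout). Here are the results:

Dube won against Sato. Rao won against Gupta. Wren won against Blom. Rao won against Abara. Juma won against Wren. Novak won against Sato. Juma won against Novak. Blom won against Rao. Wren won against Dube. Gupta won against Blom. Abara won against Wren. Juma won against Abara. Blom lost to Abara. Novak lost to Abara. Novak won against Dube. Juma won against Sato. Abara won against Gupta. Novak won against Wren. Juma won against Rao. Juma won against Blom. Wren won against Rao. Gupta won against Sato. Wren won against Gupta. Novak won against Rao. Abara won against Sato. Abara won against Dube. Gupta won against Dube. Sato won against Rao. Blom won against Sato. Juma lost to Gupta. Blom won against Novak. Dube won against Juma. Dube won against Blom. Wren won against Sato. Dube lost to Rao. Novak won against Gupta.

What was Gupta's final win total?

Gupta's results: beat Dube, Sato, Blom, Juma; lost to Novak, Rao, Abara, Wren.
That is 4 wins.

4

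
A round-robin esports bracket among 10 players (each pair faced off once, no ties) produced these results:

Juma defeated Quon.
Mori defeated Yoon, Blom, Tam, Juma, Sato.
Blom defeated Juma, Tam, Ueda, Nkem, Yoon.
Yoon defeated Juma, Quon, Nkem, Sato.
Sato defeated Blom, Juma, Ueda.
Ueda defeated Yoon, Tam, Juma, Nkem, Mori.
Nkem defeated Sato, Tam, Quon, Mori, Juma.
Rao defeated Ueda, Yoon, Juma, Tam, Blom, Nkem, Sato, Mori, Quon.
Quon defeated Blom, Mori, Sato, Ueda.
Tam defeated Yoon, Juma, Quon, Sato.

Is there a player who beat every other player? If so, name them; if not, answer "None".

Rao has 9 wins out of 9 opponents — a perfect record.

Rao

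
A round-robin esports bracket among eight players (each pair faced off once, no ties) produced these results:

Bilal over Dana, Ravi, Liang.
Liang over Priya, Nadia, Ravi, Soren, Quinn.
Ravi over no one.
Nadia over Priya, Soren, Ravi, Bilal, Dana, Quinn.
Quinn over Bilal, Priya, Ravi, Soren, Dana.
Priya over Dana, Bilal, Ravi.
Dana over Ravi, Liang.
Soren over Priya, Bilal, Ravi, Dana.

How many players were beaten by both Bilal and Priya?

Bilal beat: Dana, Liang, Ravi.
Priya beat: Dana, Bilal, Ravi.
Both beat: Dana, Ravi — 2.

2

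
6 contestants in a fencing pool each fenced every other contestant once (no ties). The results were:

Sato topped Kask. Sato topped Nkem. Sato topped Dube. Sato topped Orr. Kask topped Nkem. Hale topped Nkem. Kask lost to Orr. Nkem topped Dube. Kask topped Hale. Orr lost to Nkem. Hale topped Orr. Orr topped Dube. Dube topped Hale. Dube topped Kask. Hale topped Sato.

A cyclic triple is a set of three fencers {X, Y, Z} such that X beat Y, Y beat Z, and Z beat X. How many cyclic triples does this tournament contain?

7

Win totals: Hale 3, Kask 2, Orr 2, Dube 2, Nkem 2, Sato 4.
A fencer with w wins dominates both others in C(w,2) triples; summing gives 3 + 1 + 1 + 1 + 1 + 6 = 13 transitive triples.
Total triples C(6,3) = 20, so cyclic triples = 20 − 13 = 7.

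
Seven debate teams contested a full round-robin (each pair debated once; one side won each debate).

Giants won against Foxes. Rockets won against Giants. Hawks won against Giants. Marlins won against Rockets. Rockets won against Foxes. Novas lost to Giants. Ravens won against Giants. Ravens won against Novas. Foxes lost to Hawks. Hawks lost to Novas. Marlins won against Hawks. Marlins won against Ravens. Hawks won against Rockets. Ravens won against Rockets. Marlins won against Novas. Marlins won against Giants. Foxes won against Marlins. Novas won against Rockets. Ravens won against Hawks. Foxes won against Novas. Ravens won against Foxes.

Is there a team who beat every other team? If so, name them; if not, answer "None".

None

Highest win total is Ravens with 5 (out of 6 possible).
Ravens lost to Marlins, so no team went undefeated.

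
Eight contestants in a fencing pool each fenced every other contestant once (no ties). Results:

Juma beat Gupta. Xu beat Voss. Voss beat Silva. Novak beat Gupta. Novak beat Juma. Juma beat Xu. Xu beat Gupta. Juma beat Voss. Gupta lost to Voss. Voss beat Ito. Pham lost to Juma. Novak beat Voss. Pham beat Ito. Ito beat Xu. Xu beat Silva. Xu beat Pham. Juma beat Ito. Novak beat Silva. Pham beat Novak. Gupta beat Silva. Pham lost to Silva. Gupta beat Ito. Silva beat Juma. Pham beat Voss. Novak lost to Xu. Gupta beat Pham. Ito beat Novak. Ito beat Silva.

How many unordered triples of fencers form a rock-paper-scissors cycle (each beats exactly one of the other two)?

Win totals: Ito 3, Pham 3, Gupta 3, Novak 4, Juma 5, Voss 3, Silva 2, Xu 5.
A fencer with w wins dominates both others in C(w,2) triples; summing gives 3 + 3 + 3 + 6 + 10 + 3 + 1 + 10 = 39 transitive triples.
Total triples C(8,3) = 56, so cyclic triples = 56 − 39 = 17.

17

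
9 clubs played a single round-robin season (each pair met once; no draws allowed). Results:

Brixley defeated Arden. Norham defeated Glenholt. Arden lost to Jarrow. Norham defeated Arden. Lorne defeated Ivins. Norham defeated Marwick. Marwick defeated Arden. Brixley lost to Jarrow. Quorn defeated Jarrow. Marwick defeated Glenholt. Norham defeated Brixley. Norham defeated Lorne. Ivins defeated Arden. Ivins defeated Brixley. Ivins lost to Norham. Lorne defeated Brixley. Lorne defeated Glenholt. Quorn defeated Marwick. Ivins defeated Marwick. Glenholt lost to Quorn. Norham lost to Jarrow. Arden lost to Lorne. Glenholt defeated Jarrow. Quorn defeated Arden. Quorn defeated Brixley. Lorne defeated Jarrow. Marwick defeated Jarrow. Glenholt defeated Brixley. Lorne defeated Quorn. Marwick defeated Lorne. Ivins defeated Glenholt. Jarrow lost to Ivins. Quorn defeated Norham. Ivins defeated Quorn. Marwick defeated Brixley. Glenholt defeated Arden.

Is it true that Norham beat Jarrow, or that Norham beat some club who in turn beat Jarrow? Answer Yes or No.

Norham did not beat Jarrow directly.
Norham beat Glenholt, Brixley, Lorne, Marwick, Arden, Ivins. Of those, Glenholt beat Jarrow.

Yes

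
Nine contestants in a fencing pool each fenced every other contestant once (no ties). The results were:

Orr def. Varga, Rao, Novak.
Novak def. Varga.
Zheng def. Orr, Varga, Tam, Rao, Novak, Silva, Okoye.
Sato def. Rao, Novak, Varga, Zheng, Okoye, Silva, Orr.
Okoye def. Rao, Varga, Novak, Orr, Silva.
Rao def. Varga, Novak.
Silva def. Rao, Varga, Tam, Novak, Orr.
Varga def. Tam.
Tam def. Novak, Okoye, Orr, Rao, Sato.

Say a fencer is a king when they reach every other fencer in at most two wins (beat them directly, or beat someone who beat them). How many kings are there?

3

Tam reaches everyone (king).
Silva cannot reach Zheng in two steps.
Varga cannot reach Silva, Zheng in two steps.
Sato reaches everyone (king).
Orr cannot reach Silva, Sato, Zheng, Okoye in two steps.
Novak cannot reach Silva, Sato, Orr, Zheng, Rao, Okoye in two steps.
Zheng reaches everyone (king).
Rao cannot reach Silva, Sato, Orr, Zheng, Okoye in two steps.
Okoye cannot reach Sato, Zheng in two steps.
Kings: Tam, Sato, Zheng — 3.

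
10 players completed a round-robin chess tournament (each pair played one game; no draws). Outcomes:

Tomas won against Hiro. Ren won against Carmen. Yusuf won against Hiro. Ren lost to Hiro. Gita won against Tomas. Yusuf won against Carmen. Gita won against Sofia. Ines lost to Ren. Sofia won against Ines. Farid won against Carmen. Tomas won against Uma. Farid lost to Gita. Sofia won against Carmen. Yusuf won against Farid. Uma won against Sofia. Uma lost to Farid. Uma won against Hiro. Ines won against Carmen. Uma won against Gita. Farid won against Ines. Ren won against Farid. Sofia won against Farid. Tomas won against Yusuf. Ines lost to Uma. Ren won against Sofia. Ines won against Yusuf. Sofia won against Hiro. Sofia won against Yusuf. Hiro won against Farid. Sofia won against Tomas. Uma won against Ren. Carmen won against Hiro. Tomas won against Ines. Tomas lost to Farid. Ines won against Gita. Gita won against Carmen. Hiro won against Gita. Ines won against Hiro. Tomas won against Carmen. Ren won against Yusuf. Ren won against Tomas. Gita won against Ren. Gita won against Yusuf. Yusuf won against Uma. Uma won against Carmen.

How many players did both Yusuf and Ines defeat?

2

Yusuf beat: Uma, Hiro, Carmen, Farid.
Ines beat: Yusuf, Hiro, Carmen, Gita.
Both beat: Hiro, Carmen — 2.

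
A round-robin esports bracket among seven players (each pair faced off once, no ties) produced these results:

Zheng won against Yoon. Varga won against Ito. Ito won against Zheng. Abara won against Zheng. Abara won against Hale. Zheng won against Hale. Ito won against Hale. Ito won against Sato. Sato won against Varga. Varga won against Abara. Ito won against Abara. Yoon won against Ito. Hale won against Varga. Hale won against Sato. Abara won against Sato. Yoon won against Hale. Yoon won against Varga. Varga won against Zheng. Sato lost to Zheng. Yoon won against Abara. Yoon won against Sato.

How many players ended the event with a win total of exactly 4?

Win totals: Yoon 5, Varga 3, Zheng 3, Abara 3, Hale 2, Ito 4, Sato 1.
Exactly 4: Ito — 1 player.

1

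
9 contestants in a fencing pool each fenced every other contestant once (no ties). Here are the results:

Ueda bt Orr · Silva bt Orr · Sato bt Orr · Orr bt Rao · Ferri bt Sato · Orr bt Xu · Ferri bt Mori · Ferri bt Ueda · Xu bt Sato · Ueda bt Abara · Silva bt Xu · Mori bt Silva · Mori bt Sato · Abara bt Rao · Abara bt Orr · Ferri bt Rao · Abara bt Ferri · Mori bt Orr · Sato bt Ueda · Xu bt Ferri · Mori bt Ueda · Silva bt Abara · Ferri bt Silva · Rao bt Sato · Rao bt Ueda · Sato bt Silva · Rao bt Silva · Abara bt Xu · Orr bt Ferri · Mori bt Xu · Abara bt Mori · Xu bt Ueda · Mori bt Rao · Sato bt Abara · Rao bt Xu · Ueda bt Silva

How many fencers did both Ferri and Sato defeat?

Ferri beat: Ueda, Sato, Silva, Rao, Mori.
Sato beat: Orr, Abara, Ueda, Silva.
Both beat: Ueda, Silva — 2.

2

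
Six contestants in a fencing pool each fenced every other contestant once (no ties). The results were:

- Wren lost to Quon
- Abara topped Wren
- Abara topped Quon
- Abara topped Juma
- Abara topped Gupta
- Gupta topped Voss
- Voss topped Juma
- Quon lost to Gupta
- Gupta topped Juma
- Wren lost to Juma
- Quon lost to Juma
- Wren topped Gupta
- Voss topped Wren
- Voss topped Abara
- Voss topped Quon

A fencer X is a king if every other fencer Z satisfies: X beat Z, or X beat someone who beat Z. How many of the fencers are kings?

Quon cannot reach Voss, Juma, Abara in two steps.
Wren cannot reach Abara in two steps.
Gupta reaches everyone (king).
Voss reaches everyone (king).
Juma cannot reach Voss, Abara in two steps.
Abara reaches everyone (king).
Kings: Gupta, Voss, Abara — 3.

3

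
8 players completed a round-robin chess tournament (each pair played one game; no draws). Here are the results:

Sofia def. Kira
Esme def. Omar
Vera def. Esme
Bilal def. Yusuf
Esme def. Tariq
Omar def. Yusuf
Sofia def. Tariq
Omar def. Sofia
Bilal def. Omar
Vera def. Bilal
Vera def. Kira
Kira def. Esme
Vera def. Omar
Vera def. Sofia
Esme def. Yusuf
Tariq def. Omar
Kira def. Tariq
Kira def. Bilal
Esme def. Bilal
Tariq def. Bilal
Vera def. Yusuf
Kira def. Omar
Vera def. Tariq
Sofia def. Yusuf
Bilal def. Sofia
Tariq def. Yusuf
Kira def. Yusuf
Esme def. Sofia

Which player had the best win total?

Win totals: Bilal 3, Kira 5, Esme 5, Yusuf 0, Vera 7, Omar 2, Sofia 3, Tariq 3.
Vera leads with 7 wins (next highest: 5).

Vera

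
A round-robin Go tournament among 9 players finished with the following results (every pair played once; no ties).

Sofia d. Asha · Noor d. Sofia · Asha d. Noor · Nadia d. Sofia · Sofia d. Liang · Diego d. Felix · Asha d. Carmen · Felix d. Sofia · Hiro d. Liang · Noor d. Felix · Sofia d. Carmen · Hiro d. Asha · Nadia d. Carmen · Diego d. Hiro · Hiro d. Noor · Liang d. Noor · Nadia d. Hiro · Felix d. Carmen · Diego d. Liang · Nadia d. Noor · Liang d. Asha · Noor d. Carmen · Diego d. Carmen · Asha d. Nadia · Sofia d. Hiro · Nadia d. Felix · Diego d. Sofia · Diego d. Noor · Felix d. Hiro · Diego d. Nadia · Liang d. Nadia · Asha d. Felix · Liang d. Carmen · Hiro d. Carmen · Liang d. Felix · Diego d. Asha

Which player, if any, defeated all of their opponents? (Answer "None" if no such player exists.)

Diego

Diego has 8 wins out of 8 opponents — a perfect record.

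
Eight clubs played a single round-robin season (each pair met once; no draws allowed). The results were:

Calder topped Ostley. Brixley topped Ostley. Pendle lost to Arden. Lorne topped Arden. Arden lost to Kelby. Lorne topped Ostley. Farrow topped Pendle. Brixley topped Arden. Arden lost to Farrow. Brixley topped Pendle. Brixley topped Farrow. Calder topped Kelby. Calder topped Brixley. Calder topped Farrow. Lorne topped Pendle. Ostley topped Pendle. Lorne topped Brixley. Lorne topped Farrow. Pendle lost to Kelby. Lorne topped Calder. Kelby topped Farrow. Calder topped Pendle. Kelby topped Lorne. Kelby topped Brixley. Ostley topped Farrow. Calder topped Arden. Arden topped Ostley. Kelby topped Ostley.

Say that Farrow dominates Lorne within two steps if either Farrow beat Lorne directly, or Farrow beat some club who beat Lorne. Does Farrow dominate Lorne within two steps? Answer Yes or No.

No

Farrow did not beat Lorne directly.
Farrow beat Arden, Pendle, but each of them lost to Lorne. No two-step path.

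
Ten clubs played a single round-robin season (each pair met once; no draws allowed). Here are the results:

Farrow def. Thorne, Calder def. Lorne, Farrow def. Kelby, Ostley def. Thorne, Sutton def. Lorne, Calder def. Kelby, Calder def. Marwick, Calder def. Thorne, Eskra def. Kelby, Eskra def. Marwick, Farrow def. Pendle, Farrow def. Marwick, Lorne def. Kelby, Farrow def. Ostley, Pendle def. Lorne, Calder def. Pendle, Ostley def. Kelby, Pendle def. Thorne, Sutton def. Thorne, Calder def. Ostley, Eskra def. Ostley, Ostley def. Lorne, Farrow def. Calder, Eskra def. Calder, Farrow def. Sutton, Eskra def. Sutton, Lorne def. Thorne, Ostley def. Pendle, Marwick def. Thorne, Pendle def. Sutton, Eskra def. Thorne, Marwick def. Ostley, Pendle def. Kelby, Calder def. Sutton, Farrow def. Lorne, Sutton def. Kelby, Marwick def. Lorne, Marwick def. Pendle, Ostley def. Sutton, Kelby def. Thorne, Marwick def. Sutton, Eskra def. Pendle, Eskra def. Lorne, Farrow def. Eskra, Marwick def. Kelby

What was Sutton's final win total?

Sutton's results: beat Thorne, Kelby, Lorne; lost to Marwick, Calder, Pendle, Eskra, Farrow, Ostley.
That is 3 wins.

3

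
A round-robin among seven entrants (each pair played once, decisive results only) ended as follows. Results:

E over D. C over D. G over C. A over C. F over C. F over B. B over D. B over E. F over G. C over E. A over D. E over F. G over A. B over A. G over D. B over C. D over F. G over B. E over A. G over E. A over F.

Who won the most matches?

G

Win totals: A 3, B 4, C 2, D 1, E 3, F 3, G 5.
G leads with 5 wins (next highest: 4).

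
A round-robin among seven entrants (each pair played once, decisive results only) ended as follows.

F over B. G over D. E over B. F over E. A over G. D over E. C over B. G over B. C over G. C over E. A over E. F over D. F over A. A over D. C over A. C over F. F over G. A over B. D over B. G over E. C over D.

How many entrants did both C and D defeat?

2

C beat: A, B, D, E, F, G.
D beat: B, E.
Both beat: B, E — 2.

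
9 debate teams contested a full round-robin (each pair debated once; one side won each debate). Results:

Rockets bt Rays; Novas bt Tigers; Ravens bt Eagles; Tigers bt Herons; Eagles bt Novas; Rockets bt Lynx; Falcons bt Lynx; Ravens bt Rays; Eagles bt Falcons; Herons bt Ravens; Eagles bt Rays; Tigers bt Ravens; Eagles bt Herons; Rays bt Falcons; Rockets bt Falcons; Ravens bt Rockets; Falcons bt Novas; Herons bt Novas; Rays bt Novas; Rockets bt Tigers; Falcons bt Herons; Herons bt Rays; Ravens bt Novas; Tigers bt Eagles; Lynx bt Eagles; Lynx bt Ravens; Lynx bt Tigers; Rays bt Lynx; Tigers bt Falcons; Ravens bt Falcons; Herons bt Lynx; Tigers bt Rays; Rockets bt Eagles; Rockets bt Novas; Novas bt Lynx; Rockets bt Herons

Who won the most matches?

Rockets

Win totals: Falcons 3, Rays 3, Novas 2, Herons 4, Lynx 3, Rockets 7, Tigers 5, Ravens 5, Eagles 4.
Rockets leads with 7 wins (next highest: 5).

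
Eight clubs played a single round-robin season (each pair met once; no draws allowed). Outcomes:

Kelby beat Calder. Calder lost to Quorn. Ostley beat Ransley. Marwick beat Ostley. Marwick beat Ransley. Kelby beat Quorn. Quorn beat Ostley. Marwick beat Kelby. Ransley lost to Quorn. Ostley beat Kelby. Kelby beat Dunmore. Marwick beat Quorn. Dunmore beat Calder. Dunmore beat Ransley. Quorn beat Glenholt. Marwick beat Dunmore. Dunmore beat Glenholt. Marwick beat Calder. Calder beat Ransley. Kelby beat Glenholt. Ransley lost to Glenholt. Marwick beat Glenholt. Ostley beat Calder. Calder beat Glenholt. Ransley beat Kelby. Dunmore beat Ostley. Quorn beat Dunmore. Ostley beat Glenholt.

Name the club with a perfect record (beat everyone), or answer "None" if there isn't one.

Marwick has 7 wins out of 7 opponents — a perfect record.

Marwick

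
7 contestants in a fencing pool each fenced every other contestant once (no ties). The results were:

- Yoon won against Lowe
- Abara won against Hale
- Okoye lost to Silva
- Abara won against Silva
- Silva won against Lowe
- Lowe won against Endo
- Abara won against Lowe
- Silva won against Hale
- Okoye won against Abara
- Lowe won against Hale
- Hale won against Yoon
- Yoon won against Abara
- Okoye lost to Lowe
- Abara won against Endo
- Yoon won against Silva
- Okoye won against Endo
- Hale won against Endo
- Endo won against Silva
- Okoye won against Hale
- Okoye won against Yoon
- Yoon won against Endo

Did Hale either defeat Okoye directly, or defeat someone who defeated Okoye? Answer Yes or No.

No

Hale did not beat Okoye directly.
Hale beat Yoon, Endo, but each of them lost to Okoye. No two-step path.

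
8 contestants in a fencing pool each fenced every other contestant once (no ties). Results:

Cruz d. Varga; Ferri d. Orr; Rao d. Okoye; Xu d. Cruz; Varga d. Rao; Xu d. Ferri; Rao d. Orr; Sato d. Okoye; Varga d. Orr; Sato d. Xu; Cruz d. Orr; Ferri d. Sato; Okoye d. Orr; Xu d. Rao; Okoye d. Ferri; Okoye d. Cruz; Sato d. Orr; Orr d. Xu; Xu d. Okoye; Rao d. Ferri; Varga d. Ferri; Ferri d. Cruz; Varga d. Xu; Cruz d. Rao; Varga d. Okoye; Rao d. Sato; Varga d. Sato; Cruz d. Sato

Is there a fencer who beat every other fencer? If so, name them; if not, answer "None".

None

Highest win total is Varga with 6 (out of 7 possible).
Varga lost to Cruz, so no fencer went undefeated.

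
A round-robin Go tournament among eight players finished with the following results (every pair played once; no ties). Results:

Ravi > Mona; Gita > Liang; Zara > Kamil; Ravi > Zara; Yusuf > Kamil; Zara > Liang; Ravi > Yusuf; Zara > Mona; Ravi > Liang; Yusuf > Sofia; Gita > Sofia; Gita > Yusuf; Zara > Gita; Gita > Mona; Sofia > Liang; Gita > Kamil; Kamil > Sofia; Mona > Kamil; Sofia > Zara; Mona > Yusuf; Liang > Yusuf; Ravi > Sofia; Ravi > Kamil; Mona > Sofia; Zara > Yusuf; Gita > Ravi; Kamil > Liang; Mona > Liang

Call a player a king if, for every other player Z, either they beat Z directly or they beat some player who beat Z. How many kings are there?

3

Mona cannot reach Ravi, Gita in two steps.
Ravi reaches everyone (king).
Yusuf cannot reach Mona, Ravi, Gita in two steps.
Gita reaches everyone (king).
Sofia cannot reach Ravi in two steps.
Liang cannot reach Mona, Ravi, Gita, Zara in two steps.
Zara reaches everyone (king).
Kamil cannot reach Mona, Ravi, Gita in two steps.
Kings: Ravi, Gita, Zara — 3.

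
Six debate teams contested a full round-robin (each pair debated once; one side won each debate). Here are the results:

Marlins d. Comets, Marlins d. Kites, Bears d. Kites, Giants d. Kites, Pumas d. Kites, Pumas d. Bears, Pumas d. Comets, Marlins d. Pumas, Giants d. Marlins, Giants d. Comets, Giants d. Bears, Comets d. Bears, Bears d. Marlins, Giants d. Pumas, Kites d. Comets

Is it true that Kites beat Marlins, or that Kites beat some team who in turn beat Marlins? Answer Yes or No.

Kites did not beat Marlins directly.
Kites beat Comets, but each of them lost to Marlins. No two-step path.

No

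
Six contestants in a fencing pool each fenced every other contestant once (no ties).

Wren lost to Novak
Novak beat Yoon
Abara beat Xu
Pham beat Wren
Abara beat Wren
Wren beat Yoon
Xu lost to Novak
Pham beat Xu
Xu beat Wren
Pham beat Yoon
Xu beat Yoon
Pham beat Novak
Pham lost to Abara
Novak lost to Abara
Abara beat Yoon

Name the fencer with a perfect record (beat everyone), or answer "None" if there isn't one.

Abara

Abara has 5 wins out of 5 opponents — a perfect record.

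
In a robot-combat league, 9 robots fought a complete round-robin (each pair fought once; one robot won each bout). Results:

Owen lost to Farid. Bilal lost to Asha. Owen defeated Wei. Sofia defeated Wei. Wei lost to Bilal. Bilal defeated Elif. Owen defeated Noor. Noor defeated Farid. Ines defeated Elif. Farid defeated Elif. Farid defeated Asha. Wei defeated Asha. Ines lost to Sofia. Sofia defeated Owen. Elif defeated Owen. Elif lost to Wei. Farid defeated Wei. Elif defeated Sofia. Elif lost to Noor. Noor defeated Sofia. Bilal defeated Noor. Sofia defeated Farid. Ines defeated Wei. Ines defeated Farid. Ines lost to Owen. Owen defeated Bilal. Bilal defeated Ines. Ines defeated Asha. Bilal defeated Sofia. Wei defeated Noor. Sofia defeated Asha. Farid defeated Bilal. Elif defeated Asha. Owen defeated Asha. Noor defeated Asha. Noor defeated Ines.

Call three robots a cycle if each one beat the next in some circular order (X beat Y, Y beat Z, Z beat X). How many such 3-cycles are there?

22

Win totals: Elif 3, Asha 1, Owen 5, Bilal 5, Sofia 5, Ines 4, Noor 5, Farid 5, Wei 3.
A robot with w wins dominates both others in C(w,2) triples; summing gives 3 + 0 + 10 + 10 + 10 + 6 + 10 + 10 + 3 = 62 transitive triples.
Total triples C(9,3) = 84, so cyclic triples = 84 − 62 = 22.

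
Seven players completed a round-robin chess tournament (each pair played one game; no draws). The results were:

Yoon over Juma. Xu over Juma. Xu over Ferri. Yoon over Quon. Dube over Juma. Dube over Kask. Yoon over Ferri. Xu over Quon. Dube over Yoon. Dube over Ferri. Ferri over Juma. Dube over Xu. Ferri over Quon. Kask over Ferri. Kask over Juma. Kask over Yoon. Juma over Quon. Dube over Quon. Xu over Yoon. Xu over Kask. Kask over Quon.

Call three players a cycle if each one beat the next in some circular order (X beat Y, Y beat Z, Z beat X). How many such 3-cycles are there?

Win totals: Ferri 2, Quon 0, Kask 4, Dube 6, Xu 5, Yoon 3, Juma 1.
A player with w wins dominates both others in C(w,2) triples; summing gives 1 + 0 + 6 + 15 + 10 + 3 + 0 = 35 transitive triples.
Total triples C(7,3) = 35, so cyclic triples = 35 − 35 = 0.

0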